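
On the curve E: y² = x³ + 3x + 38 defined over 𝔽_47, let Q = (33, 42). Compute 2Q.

(32, 7)

tangent at (33, 42): λ = (3·33² + 3)/(2·42) ≡ 27/37. 37⁻¹ ≡ 14 (mod 47) since 37·14 = 518 ≡ 1, so λ ≡ 27·14 ≡ 2.
  x = λ² - 33 - 33 = 4 - 66 ≡ 32; y = λ·(33 - 32) - 42 ≡ 7. → (32, 7)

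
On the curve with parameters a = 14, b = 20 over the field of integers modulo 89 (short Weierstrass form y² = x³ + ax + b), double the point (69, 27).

(76, 20)

tangent at (69, 27): λ = (3·69² + 14)/(2·27) ≡ 57/54. 54⁻¹ ≡ 61 (mod 89), so λ ≡ 57·61 ≡ 6.
  x = λ² - 69 - 69 = 36 - 138 ≡ 76; y = λ·(69 - 76) - 27 ≡ 20. → (76, 20)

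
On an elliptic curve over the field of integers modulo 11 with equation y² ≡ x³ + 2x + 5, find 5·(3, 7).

(4, 0)

Write G = (3, 7).
Repeated addition: build up to 5G.
2G: tangent at (3, 7): λ = (3·3² + 2)/(2·7) ≡ 7/3. 3⁻¹ ≡ 4 (mod 11) since 3·4 = 12 ≡ 1, so λ ≡ 7·4 ≡ 6.
  x = λ² - 3 - 3 = 36 - 6 ≡ 8; y = λ·(3 - 8) - 7 ≡ 7. → (8, 7)
3G: (8, 7) + (3, 7). λ = (7 - 7)/(3 - 8) ≡ 0/6 mod 11. 6⁻¹ ≡ 2 (mod 11), so λ ≡ 0.
  x = λ² - 8 - 3 = 0 - 11 ≡ 0; y = λ·(8 - 0) - 7 ≡ 4. → (0, 4)
4G: (0, 4) + (3, 7). λ = (7 - 4)/(3 - 0) ≡ 3/3 mod 11. 3⁻¹ ≡ 4 (mod 11), so λ ≡ 1.
  x = λ² - 0 - 3 = 1 - 3 ≡ 9; y = λ·(0 - 9) - 4 ≡ 9. → (9, 9)
5G: (9, 9) + (3, 7). λ = (7 - 9)/(3 - 9) ≡ 9/5 mod 11. 5⁻¹ ≡ 9 (mod 11), so λ ≡ 4.
  x = λ² - 9 - 3 = 16 - 12 ≡ 4; y = λ·(9 - 4) - 9 ≡ 0. → (4, 0)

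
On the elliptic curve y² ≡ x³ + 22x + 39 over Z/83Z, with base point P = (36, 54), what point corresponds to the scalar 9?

(52, 44)

Repeated addition: build up to 9P.
2P: tangent at (36, 54): λ = (3·36² + 22)/(2·54) ≡ 9/25. 25⁻¹ ≡ 10 (mod 83), so λ ≡ 9·10 ≡ 7.
  x = λ² - 36 - 36 = 49 - 72 ≡ 60; y = λ·(36 - 60) - 54 ≡ 27. → (60, 27)
3P: (60, 27) + (36, 54). λ = (54 - 27)/(36 - 60) ≡ 27/59 mod 83. 59⁻¹ ≡ 38 (mod 83) since 59·38 = 2242 ≡ 1, so λ ≡ 30.
  x = λ² - 60 - 36 = 900 - 96 ≡ 57; y = λ·(60 - 57) - 27 ≡ 63. → (57, 63)
4P: (57, 63) + (36, 54). λ = (54 - 63)/(36 - 57) ≡ 74/62 mod 83. 62⁻¹ ≡ 79 (mod 83) since 62·79 = 4898 ≡ 1, so λ ≡ 36.
  x = λ² - 57 - 36 = 1296 - 93 ≡ 41; y = λ·(57 - 41) - 63 ≡ 15. → (41, 15)
5P: (41, 15) + (36, 54). λ = (54 - 15)/(36 - 41) ≡ 39/78 mod 83. 78⁻¹ ≡ 33 (mod 83) since 78·33 = 2574 ≡ 1, so λ ≡ 42.
  x = λ² - 41 - 36 = 1764 - 77 ≡ 27; y = λ·(41 - 27) - 15 ≡ 75. → (27, 75)
6P: (27, 75) + (36, 54). λ = (54 - 75)/(36 - 27) ≡ 62/9 mod 83. 9⁻¹ ≡ 37 (mod 83) since 9·37 = 333 ≡ 1, so λ ≡ 53.
  x = λ² - 27 - 36 = 2809 - 63 ≡ 7; y = λ·(27 - 7) - 75 ≡ 72. → (7, 72)
7P: (7, 72) + (36, 54). λ = (54 - 72)/(36 - 7) ≡ 65/29 mod 83. 29⁻¹ ≡ 63 (mod 83), so λ ≡ 28.
  x = λ² - 7 - 36 = 784 - 43 ≡ 77; y = λ·(7 - 77) - 72 ≡ 43. → (77, 43)
8P: (77, 43) + (36, 54). λ = (54 - 43)/(36 - 77) ≡ 11/42 mod 83. 42⁻¹ ≡ 2 (mod 83) since 42·2 = 84 ≡ 1, so λ ≡ 22.
  x = λ² - 77 - 36 = 484 - 113 ≡ 39; y = λ·(77 - 39) - 43 ≡ 46. → (39, 46)
9P: (39, 46) + (36, 54). λ = (54 - 46)/(36 - 39) ≡ 8/80 mod 83. 80⁻¹ ≡ 55 (mod 83) since 80·55 = 4400 ≡ 1, so λ ≡ 25.
  x = λ² - 39 - 36 = 625 - 75 ≡ 52; y = λ·(39 - 52) - 46 ≡ 44. → (52, 44)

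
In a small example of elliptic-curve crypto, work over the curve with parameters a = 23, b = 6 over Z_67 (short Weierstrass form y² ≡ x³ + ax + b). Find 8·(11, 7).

Write Q = (11, 7).
Repeated addition: build up to 8Q.
2Q: tangent at (11, 7): λ = (3·11² + 23)/(2·7) ≡ 51/14. 14⁻¹ ≡ 24 (mod 67), so λ ≡ 51·24 ≡ 18.
  x = λ² - 11 - 11 = 324 - 22 ≡ 34; y = λ·(11 - 34) - 7 ≡ 48. → (34, 48)
3Q: (34, 48) + (11, 7). λ = (7 - 48)/(11 - 34) ≡ 26/44 mod 67. 44⁻¹ ≡ 32 (mod 67), so λ ≡ 28.
  x = λ² - 34 - 11 = 784 - 45 ≡ 2; y = λ·(34 - 2) - 48 ≡ 44. → (2, 44)
4Q: (2, 44) + (11, 7). λ = (7 - 44)/(11 - 2) ≡ 30/9 mod 67. 9⁻¹ ≡ 15 (mod 67), so λ ≡ 48.
  x = λ² - 2 - 11 = 2304 - 13 ≡ 13; y = λ·(2 - 13) - 44 ≡ 31. → (13, 31)
5Q: (13, 31) + (11, 7). λ = (7 - 31)/(11 - 13) ≡ 43/65 mod 67. 65⁻¹ ≡ 33 (mod 67), so λ ≡ 12.
  x = λ² - 13 - 11 = 144 - 24 ≡ 53; y = λ·(13 - 53) - 31 ≡ 25. → (53, 25)
6Q: (53, 25) + (11, 7). λ = (7 - 25)/(11 - 53) ≡ 49/25 mod 67. 25⁻¹ ≡ 59 (mod 67) since 25·59 = 1475 ≡ 1, so λ ≡ 10.
  x = λ² - 53 - 11 = 100 - 64 ≡ 36; y = λ·(53 - 36) - 25 ≡ 11. → (36, 11)
7Q: (36, 11) + (11, 7). λ = (7 - 11)/(11 - 36) ≡ 63/42 mod 67. 42⁻¹ ≡ 8 (mod 67) since 42·8 = 336 ≡ 1, so λ ≡ 35.
  x = λ² - 36 - 11 = 1225 - 47 ≡ 39; y = λ·(36 - 39) - 11 ≡ 18. → (39, 18)
8Q: (39, 18) + (11, 7). λ = (7 - 18)/(11 - 39) ≡ 56/39 mod 67. 39⁻¹ ≡ 55 (mod 67), so λ ≡ 65.
  x = λ² - 39 - 11 = 4225 - 50 ≡ 21; y = λ·(39 - 21) - 18 ≡ 13. → (21, 13)

(21, 13)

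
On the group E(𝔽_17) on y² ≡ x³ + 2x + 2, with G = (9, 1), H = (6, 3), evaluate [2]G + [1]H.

First 2G:
Repeated addition: build up to 2G.
2G: tangent at (9, 1): λ = (3·9² + 2)/(2·1) ≡ 7/2. 2⁻¹ ≡ 9 (mod 17) since 2·9 = 18 ≡ 1, so λ ≡ 7·9 ≡ 12.
  x = λ² - 9 - 9 = 144 - 18 ≡ 7; y = λ·(9 - 7) - 1 ≡ 6. → (7, 6)
2G = (7, 6).
Finally 2G + H:
(7, 6) + (6, 3). λ = (3 - 6)/(6 - 7) ≡ 14/16 mod 17. 16⁻¹ ≡ 16 (mod 17), so λ ≡ 3.
  x = λ² - 7 - 6 = 9 - 13 ≡ 13; y = λ·(7 - 13) - 6 ≡ 10. → (13, 10)

(13, 10)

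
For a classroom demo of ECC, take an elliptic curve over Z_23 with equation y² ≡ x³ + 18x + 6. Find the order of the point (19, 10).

2P: tangent at (19, 10): λ = (3·19² + 18)/(2·10) ≡ 20/20. 20⁻¹ ≡ 15 (mod 23), so λ ≡ 20·15 ≡ 1.
  x = λ² - 19 - 19 = 1 - 38 ≡ 9; y = λ·(19 - 9) - 10 ≡ 0. → (9, 0)
3P: (9, 0) + (19, 10). λ = (10 - 0)/(19 - 9) ≡ 10/10 mod 23. 10⁻¹ ≡ 7 (mod 23), so λ ≡ 1.
  x = λ² - 9 - 19 = 1 - 28 ≡ 19; y = λ·(9 - 19) - 0 ≡ 13. → (19, 13)
4P: (19, 13) + (19, 10): same x and y₁ ≡ -y₂, so the sum is the point at infinity.
4P = the point at infinity, so the order is 4.

4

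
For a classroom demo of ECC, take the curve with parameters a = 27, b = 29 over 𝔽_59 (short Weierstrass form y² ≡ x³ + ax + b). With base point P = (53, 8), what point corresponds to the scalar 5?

(53, 51)

Double-and-add on 5 = (101)₂. Start with P = (53, 8) for the leading 1-bit.
double: tangent at (53, 8): λ = (3·53² + 27)/(2·8) ≡ 17/16. 16⁻¹ ≡ 48 (mod 59), so λ ≡ 17·48 ≡ 49.
  x = λ² - 53 - 53 = 2401 - 106 ≡ 53; y = λ·(53 - 53) - 8 ≡ 51. → (53, 51)
double: tangent at (53, 51): λ = (3·53² + 27)/(2·51) ≡ 17/43. 43⁻¹ ≡ 11 (mod 59) since 43·11 = 473 ≡ 1, so λ ≡ 17·11 ≡ 10.
  x = λ² - 53 - 53 = 100 - 106 ≡ 53; y = λ·(53 - 53) - 51 ≡ 8. → (53, 8)
add P: tangent at (53, 8): λ = (3·53² + 27)/(2·8) ≡ 17/16. 16⁻¹ ≡ 48 (mod 59) since 16·48 = 768 ≡ 1, so λ ≡ 17·48 ≡ 49.
  x = λ² - 53 - 53 = 2401 - 106 ≡ 53; y = λ·(53 - 53) - 8 ≡ 51. → (53, 51)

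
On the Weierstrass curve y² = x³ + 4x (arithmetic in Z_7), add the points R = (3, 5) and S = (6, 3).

(3, 5) + (6, 3). λ = (3 - 5)/(6 - 3) ≡ 5/3 mod 7. 3⁻¹ ≡ 5 (mod 7), so λ ≡ 4.
  x = λ² - 3 - 6 = 16 - 9 ≡ 0; y = λ·(3 - 0) - 5 ≡ 0. → (0, 0)

(0, 0)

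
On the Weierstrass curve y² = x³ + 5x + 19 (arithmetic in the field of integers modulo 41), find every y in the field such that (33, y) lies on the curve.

x³ + 5x + 19 = 36121 ≡ 0 (mod 41).
Only y = 0 satisfies y² ≡ 0.

0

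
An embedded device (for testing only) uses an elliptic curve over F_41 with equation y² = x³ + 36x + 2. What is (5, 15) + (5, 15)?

(0, 24)

tangent at (5, 15): λ = (3·5² + 36)/(2·15) ≡ 29/30. 30⁻¹ ≡ 26 (mod 41), so λ ≡ 29·26 ≡ 16.
  x = λ² - 5 - 5 = 256 - 10 ≡ 0; y = λ·(5 - 0) - 15 ≡ 24. → (0, 24)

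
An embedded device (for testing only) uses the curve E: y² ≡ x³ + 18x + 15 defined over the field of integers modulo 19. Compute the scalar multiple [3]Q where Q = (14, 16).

(3, 1)

Repeated addition: build up to 3Q.
2Q: tangent at (14, 16): λ = (3·14² + 18)/(2·16) ≡ 17/13. 13⁻¹ ≡ 3 (mod 19), so λ ≡ 17·3 ≡ 13.
  x = λ² - 14 - 14 = 169 - 28 ≡ 8; y = λ·(14 - 8) - 16 ≡ 5. → (8, 5)
3Q: (8, 5) + (14, 16). λ = (16 - 5)/(14 - 8) ≡ 11/6 mod 19. 6⁻¹ ≡ 16 (mod 19) since 6·16 = 96 ≡ 1, so λ ≡ 5.
  x = λ² - 8 - 14 = 25 - 22 ≡ 3; y = λ·(8 - 3) - 5 ≡ 1. → (3, 1)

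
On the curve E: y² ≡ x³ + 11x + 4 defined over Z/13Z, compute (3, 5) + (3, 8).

The two points share x = 3 and their y-coordinates satisfy 5 + 8 ≡ 0 (mod 13), so they are inverses. Their sum is ∞.

O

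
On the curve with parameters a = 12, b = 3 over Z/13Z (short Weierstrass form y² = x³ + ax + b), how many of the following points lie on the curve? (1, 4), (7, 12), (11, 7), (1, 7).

3

(1, 4): 4² ≡ 3, rhs ≡ 3 → on.
(7, 12): 12² ≡ 1, rhs ≡ 1 → on.
(11, 7): 7² ≡ 10, rhs ≡ 10 → on.
(1, 7): 7² ≡ 10, rhs ≡ 3 → off.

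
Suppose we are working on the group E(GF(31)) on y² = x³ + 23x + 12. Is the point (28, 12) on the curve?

no

y² = 12² ≡ 20; x³ + 23x + 12 = 22608 ≡ 9 (mod 31). 20 ≠ 9.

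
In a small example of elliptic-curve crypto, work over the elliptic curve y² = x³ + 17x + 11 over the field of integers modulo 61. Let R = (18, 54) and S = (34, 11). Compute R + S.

(36, 2)

(18, 54) + (34, 11). λ = (11 - 54)/(34 - 18) ≡ 18/16 mod 61. 16⁻¹ ≡ 42 (mod 61), so λ ≡ 24.
  x = λ² - 18 - 34 = 576 - 52 ≡ 36; y = λ·(18 - 36) - 54 ≡ 2. → (36, 2)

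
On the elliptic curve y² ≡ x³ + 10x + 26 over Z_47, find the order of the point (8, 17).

5

2P: tangent at (8, 17): λ = (3·8² + 10)/(2·17) ≡ 14/34. 34⁻¹ ≡ 18 (mod 47) since 34·18 = 612 ≡ 1, so λ ≡ 14·18 ≡ 17.
  x = λ² - 8 - 8 = 289 - 16 ≡ 38; y = λ·(8 - 38) - 17 ≡ 37. → (38, 37)
3P: (38, 37) + (8, 17). λ = (17 - 37)/(8 - 38) ≡ 27/17 mod 47. 17⁻¹ ≡ 36 (mod 47), so λ ≡ 32.
  x = λ² - 38 - 8 = 1024 - 46 ≡ 38; y = λ·(38 - 38) - 37 ≡ 10. → (38, 10)
4P: (38, 10) + (8, 17). λ = (17 - 10)/(8 - 38) ≡ 7/17 mod 47. 17⁻¹ ≡ 36 (mod 47) since 17·36 = 612 ≡ 1, so λ ≡ 17.
  x = λ² - 38 - 8 = 289 - 46 ≡ 8; y = λ·(38 - 8) - 10 ≡ 30. → (8, 30)
5P: (8, 30) + (8, 17): same x and y₁ ≡ -y₂, so the sum is O.
5P = O, so the order is 5.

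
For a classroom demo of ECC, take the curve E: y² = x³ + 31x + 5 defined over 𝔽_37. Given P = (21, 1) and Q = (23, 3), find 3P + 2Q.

First 3P:
Repeated addition: build up to 3P.
2P: tangent at (21, 1): λ = (3·21² + 31)/(2·1) ≡ 22/2. 2⁻¹ ≡ 19 (mod 37) since 2·19 = 38 ≡ 1, so λ ≡ 22·19 ≡ 11.
  x = λ² - 21 - 21 = 121 - 42 ≡ 5; y = λ·(21 - 5) - 1 ≡ 27. → (5, 27)
3P: (5, 27) + (21, 1). λ = (1 - 27)/(21 - 5) ≡ 11/16 mod 37. 16⁻¹ ≡ 7 (mod 37), so λ ≡ 3.
  x = λ² - 5 - 21 = 9 - 26 ≡ 20; y = λ·(5 - 20) - 27 ≡ 2. → (20, 2)
3P = (20, 2).
Next 2Q:
Repeated addition: build up to 2Q.
2Q: tangent at (23, 3): λ = (3·23² + 31)/(2·3) ≡ 27/6. 6⁻¹ ≡ 31 (mod 37), so λ ≡ 27·31 ≡ 23.
  x = λ² - 23 - 23 = 529 - 46 ≡ 2; y = λ·(23 - 2) - 3 ≡ 36. → (2, 36)
2Q = (2, 36).
Finally 3P + 2Q:
(20, 2) + (2, 36). λ = (36 - 2)/(2 - 20) ≡ 34/19 mod 37. 19⁻¹ ≡ 2 (mod 37), so λ ≡ 31.
  x = λ² - 20 - 2 = 961 - 22 ≡ 14; y = λ·(20 - 14) - 2 ≡ 36. → (14, 36)

(14, 36)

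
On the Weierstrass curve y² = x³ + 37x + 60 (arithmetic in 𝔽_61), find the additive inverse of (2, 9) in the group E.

(2, 52)

-(2, 9) = (2, -9 mod 61) = (2, 52).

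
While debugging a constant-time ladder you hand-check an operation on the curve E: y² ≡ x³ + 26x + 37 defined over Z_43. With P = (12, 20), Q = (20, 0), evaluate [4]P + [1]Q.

(32, 22)

First 4P:
Repeated addition: build up to 4P.
2P: tangent at (12, 20): λ = (3·12² + 26)/(2·20) ≡ 28/40. 40⁻¹ ≡ 14 (mod 43), so λ ≡ 28·14 ≡ 5.
  x = λ² - 12 - 12 = 25 - 24 ≡ 1; y = λ·(12 - 1) - 20 ≡ 35. → (1, 35)
3P: (1, 35) + (12, 20). λ = (20 - 35)/(12 - 1) ≡ 28/11 mod 43. 11⁻¹ ≡ 4 (mod 43), so λ ≡ 26.
  x = λ² - 1 - 12 = 676 - 13 ≡ 18; y = λ·(1 - 18) - 35 ≡ 39. → (18, 39)
4P: (18, 39) + (12, 20). λ = (20 - 39)/(12 - 18) ≡ 24/37 mod 43. 37⁻¹ ≡ 7 (mod 43), so λ ≡ 39.
  x = λ² - 18 - 12 = 1521 - 30 ≡ 29; y = λ·(18 - 29) - 39 ≡ 5. → (29, 5)
4P = (29, 5).
Finally 4P + Q:
(29, 5) + (20, 0). λ = (0 - 5)/(20 - 29) ≡ 38/34 mod 43. 34⁻¹ ≡ 19 (mod 43), so λ ≡ 34.
  x = λ² - 29 - 20 = 1156 - 49 ≡ 32; y = λ·(29 - 32) - 5 ≡ 22. → (32, 22)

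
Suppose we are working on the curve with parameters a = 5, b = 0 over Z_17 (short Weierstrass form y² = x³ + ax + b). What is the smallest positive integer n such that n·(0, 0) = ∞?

2P: (0, 0) + (0, 0): same x and y₁ ≡ -y₂, so the sum is ∞.
2P = ∞, so the order is 2.

2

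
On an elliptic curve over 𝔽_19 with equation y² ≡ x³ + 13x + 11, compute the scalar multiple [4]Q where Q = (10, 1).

Double-and-add on 4 = (100)₂. Start with Q = (10, 1) for the leading 1-bit.
double: tangent at (10, 1): λ = (3·10² + 13)/(2·1) ≡ 9/2. 2⁻¹ ≡ 10 (mod 19), so λ ≡ 9·10 ≡ 14.
  x = λ² - 10 - 10 = 196 - 20 ≡ 5; y = λ·(10 - 5) - 1 ≡ 12. → (5, 12)
double: tangent at (5, 12): λ = (3·5² + 13)/(2·12) ≡ 12/5. 5⁻¹ ≡ 4 (mod 19), so λ ≡ 12·4 ≡ 10.
  x = λ² - 5 - 5 = 100 - 10 ≡ 14; y = λ·(5 - 14) - 12 ≡ 12. → (14, 12)

(14, 12)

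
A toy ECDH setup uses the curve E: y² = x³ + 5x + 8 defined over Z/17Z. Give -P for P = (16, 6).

-(16, 6) = (16, -6 mod 17) = (16, 11).

(16, 11)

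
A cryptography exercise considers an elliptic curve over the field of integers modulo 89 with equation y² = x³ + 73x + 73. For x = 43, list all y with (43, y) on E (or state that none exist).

none

x³ + 73x + 73 = 82719 ≡ 38 (mod 89).
38 is a non-residue mod 89; no y exists.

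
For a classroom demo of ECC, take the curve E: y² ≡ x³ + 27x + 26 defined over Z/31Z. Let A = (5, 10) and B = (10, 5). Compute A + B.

(17, 2)

(5, 10) + (10, 5). λ = (5 - 10)/(10 - 5) ≡ 26/5 mod 31. 5⁻¹ ≡ 25 (mod 31), so λ ≡ 30.
  x = λ² - 5 - 10 = 900 - 15 ≡ 17; y = λ·(5 - 17) - 10 ≡ 2. → (17, 2)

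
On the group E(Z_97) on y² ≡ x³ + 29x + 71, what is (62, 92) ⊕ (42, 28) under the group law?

(62, 92) + (42, 28). λ = (28 - 92)/(42 - 62) ≡ 33/77 mod 97. 77⁻¹ ≡ 63 (mod 97), so λ ≡ 42.
  x = λ² - 62 - 42 = 1764 - 104 ≡ 11; y = λ·(62 - 11) - 92 ≡ 13. → (11, 13)

(11, 13)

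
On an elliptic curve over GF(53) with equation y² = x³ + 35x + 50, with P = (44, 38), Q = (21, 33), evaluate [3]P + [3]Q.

First 3P:
Repeated addition: build up to 3P.
2P: tangent at (44, 38): λ = (3·44² + 35)/(2·38) ≡ 13/23. 23⁻¹ ≡ 30 (mod 53), so λ ≡ 13·30 ≡ 19.
  x = λ² - 44 - 44 = 361 - 88 ≡ 8; y = λ·(44 - 8) - 38 ≡ 10. → (8, 10)
3P: (8, 10) + (44, 38). λ = (38 - 10)/(44 - 8) ≡ 28/36 mod 53. 36⁻¹ ≡ 28 (mod 53) since 36·28 = 1008 ≡ 1, so λ ≡ 42.
  x = λ² - 8 - 44 = 1764 - 52 ≡ 16; y = λ·(8 - 16) - 10 ≡ 25. → (16, 25)
3P = (16, 25).
Next 3Q:
Repeated addition: build up to 3Q.
2Q: tangent at (21, 33): λ = (3·21² + 35)/(2·33) ≡ 33/13. 13⁻¹ ≡ 49 (mod 53), so λ ≡ 33·49 ≡ 27.
  x = λ² - 21 - 21 = 729 - 42 ≡ 51; y = λ·(21 - 51) - 33 ≡ 5. → (51, 5)
3Q: (51, 5) + (21, 33). λ = (33 - 5)/(21 - 51) ≡ 28/23 mod 53. 23⁻¹ ≡ 30 (mod 53) since 23·30 = 690 ≡ 1, so λ ≡ 45.
  x = λ² - 51 - 21 = 2025 - 72 ≡ 45; y = λ·(51 - 45) - 5 ≡ 0. → (45, 0)
3Q = (45, 0).
Finally 3P + 3Q:
(16, 25) + (45, 0). λ = (0 - 25)/(45 - 16) ≡ 28/29 mod 53. 29⁻¹ ≡ 11 (mod 53), so λ ≡ 43.
  x = λ² - 16 - 45 = 1849 - 61 ≡ 39; y = λ·(16 - 39) - 25 ≡ 46. → (39, 46)

(39, 46)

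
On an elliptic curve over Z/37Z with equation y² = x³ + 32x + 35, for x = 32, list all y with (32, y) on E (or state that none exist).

x³ + 32x + 35 = 33827 ≡ 9 (mod 37).
Square roots of 9 mod 37: 3 and 34 (since 3² = 9 ≡ 9).

3, 34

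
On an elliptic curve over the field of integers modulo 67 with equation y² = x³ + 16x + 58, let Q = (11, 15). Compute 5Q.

(49, 13)

Double-and-add on 5 = (101)₂. Start with Q = (11, 15) for the leading 1-bit.
double: tangent at (11, 15): λ = (3·11² + 16)/(2·15) ≡ 44/30. 30⁻¹ ≡ 38 (mod 67), so λ ≡ 44·38 ≡ 64.
  x = λ² - 11 - 11 = 4096 - 22 ≡ 54; y = λ·(11 - 54) - 15 ≡ 47. → (54, 47)
double: tangent at (54, 47): λ = (3·54² + 16)/(2·47) ≡ 54/27. 27⁻¹ ≡ 5 (mod 67), so λ ≡ 54·5 ≡ 2.
  x = λ² - 54 - 54 = 4 - 108 ≡ 30; y = λ·(54 - 30) - 47 ≡ 1. → (30, 1)
add Q: (30, 1) + (11, 15). λ = (15 - 1)/(11 - 30) ≡ 14/48 mod 67. 48⁻¹ ≡ 7 (mod 67), so λ ≡ 31.
  x = λ² - 30 - 11 = 961 - 41 ≡ 49; y = λ·(30 - 49) - 1 ≡ 13. → (49, 13)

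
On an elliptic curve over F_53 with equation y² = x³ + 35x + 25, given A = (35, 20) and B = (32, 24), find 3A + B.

First 3A:
Repeated addition: build up to 3A.
2A: tangent at (35, 20): λ = (3·35² + 35)/(2·20) ≡ 0/40. 40⁻¹ ≡ 4 (mod 53) since 40·4 = 160 ≡ 1, so λ ≡ 0·4 ≡ 0.
  x = λ² - 35 - 35 = 0 - 70 ≡ 36; y = λ·(35 - 36) - 20 ≡ 33. → (36, 33)
3A: (36, 33) + (35, 20). λ = (20 - 33)/(35 - 36) ≡ 40/52 mod 53. 52⁻¹ ≡ 52 (mod 53) since 52·52 = 2704 ≡ 1, so λ ≡ 13.
  x = λ² - 36 - 35 = 169 - 71 ≡ 45; y = λ·(36 - 45) - 33 ≡ 9. → (45, 9)
3A = (45, 9).
Finally 3A + B:
(45, 9) + (32, 24). λ = (24 - 9)/(32 - 45) ≡ 15/40 mod 53. 40⁻¹ ≡ 4 (mod 53) since 40·4 = 160 ≡ 1, so λ ≡ 7.
  x = λ² - 45 - 32 = 49 - 77 ≡ 25; y = λ·(45 - 25) - 9 ≡ 25. → (25, 25)

(25, 25)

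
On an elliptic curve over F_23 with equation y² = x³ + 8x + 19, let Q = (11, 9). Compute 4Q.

(7, 21)

Double-and-add on 4 = (100)₂. Start with Q = (11, 9) for the leading 1-bit.
double: tangent at (11, 9): λ = (3·11² + 8)/(2·9) ≡ 3/18. 18⁻¹ ≡ 9 (mod 23) since 18·9 = 162 ≡ 1, so λ ≡ 3·9 ≡ 4.
  x = λ² - 11 - 11 = 16 - 22 ≡ 17; y = λ·(11 - 17) - 9 ≡ 13. → (17, 13)
double: tangent at (17, 13): λ = (3·17² + 8)/(2·13) ≡ 1/3. 3⁻¹ ≡ 8 (mod 23) since 3·8 = 24 ≡ 1, so λ ≡ 1·8 ≡ 8.
  x = λ² - 17 - 17 = 64 - 34 ≡ 7; y = λ·(17 - 7) - 13 ≡ 21. → (7, 21)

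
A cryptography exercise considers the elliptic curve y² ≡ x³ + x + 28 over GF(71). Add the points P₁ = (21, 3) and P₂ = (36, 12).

(21, 3) + (36, 12). λ = (12 - 3)/(36 - 21) ≡ 9/15 mod 71. 15⁻¹ ≡ 19 (mod 71), so λ ≡ 29.
  x = λ² - 21 - 36 = 841 - 57 ≡ 3; y = λ·(21 - 3) - 3 ≡ 22. → (3, 22)

(3, 22)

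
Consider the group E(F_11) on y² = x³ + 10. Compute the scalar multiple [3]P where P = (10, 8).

(1, 0)

Repeated addition: build up to 3P.
2P: tangent at (10, 8): λ = (3·10² + 0)/(2·8) ≡ 3/5. 5⁻¹ ≡ 9 (mod 11) since 5·9 = 45 ≡ 1, so λ ≡ 3·9 ≡ 5.
  x = λ² - 10 - 10 = 25 - 20 ≡ 5; y = λ·(10 - 5) - 8 ≡ 6. → (5, 6)
3P: (5, 6) + (10, 8). λ = (8 - 6)/(10 - 5) ≡ 2/5 mod 11. 5⁻¹ ≡ 9 (mod 11), so λ ≡ 7.
  x = λ² - 5 - 10 = 49 - 15 ≡ 1; y = λ·(5 - 1) - 6 ≡ 0. → (1, 0)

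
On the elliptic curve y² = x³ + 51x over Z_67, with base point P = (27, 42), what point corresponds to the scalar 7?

Repeated addition: build up to 7P.
2P: tangent at (27, 42): λ = (3·27² + 51)/(2·42) ≡ 27/17. 17⁻¹ ≡ 4 (mod 67), so λ ≡ 27·4 ≡ 41.
  x = λ² - 27 - 27 = 1681 - 54 ≡ 19; y = λ·(27 - 19) - 42 ≡ 18. → (19, 18)
3P: (19, 18) + (27, 42). λ = (42 - 18)/(27 - 19) ≡ 24/8 mod 67. 8⁻¹ ≡ 42 (mod 67), so λ ≡ 3.
  x = λ² - 19 - 27 = 9 - 46 ≡ 30; y = λ·(19 - 30) - 18 ≡ 16. → (30, 16)
4P: (30, 16) + (27, 42). λ = (42 - 16)/(27 - 30) ≡ 26/64 mod 67. 64⁻¹ ≡ 22 (mod 67) since 64·22 = 1408 ≡ 1, so λ ≡ 36.
  x = λ² - 30 - 27 = 1296 - 57 ≡ 33; y = λ·(30 - 33) - 16 ≡ 10. → (33, 10)
5P: (33, 10) + (27, 42). λ = (42 - 10)/(27 - 33) ≡ 32/61 mod 67. 61⁻¹ ≡ 11 (mod 67) since 61·11 = 671 ≡ 1, so λ ≡ 17.
  x = λ² - 33 - 27 = 289 - 60 ≡ 28; y = λ·(33 - 28) - 10 ≡ 8. → (28, 8)
6P: (28, 8) + (27, 42). λ = (42 - 8)/(27 - 28) ≡ 34/66 mod 67. 66⁻¹ ≡ 66 (mod 67) since 66·66 = 4356 ≡ 1, so λ ≡ 33.
  x = λ² - 28 - 27 = 1089 - 55 ≡ 29; y = λ·(28 - 29) - 8 ≡ 26. → (29, 26)
7P: (29, 26) + (27, 42). λ = (42 - 26)/(27 - 29) ≡ 16/65 mod 67. 65⁻¹ ≡ 33 (mod 67), so λ ≡ 59.
  x = λ² - 29 - 27 = 3481 - 56 ≡ 8; y = λ·(29 - 8) - 26 ≡ 7. → (8, 7)

(8, 7)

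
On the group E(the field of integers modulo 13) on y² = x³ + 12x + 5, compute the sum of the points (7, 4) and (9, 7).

(7, 4) + (9, 7). λ = (7 - 4)/(9 - 7) ≡ 3/2 mod 13. 2⁻¹ ≡ 7 (mod 13), so λ ≡ 8.
  x = λ² - 7 - 9 = 64 - 16 ≡ 9; y = λ·(7 - 9) - 4 ≡ 6. → (9, 6)

(9, 6)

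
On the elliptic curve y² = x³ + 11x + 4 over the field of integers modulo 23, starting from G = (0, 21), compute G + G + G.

Repeated addition: build up to 3G.
2G: tangent at (0, 21): λ = (3·0² + 11)/(2·21) ≡ 11/19. 19⁻¹ ≡ 17 (mod 23), so λ ≡ 11·17 ≡ 3.
  x = λ² - 0 - 0 = 9 - 0 ≡ 9; y = λ·(0 - 9) - 21 ≡ 21. → (9, 21)
3G: (9, 21) + (0, 21). λ = (21 - 21)/(0 - 9) ≡ 0/14 mod 23. 14⁻¹ ≡ 5 (mod 23) since 14·5 = 70 ≡ 1, so λ ≡ 0.
  x = λ² - 9 - 0 = 0 - 9 ≡ 14; y = λ·(9 - 14) - 21 ≡ 2. → (14, 2)

(14, 2)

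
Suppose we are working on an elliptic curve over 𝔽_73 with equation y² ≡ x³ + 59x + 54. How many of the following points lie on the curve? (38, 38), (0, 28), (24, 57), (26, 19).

(38, 38): 38² ≡ 57, rhs ≡ 9 → off.
(0, 28): 28² ≡ 54, rhs ≡ 54 → on.
(24, 57): 57² ≡ 37, rhs ≡ 37 → on.
(26, 19): 19² ≡ 69, rhs ≡ 38 → off.

2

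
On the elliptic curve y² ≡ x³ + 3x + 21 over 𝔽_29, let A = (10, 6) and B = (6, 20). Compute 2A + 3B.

(11, 14)

First 2A:
Repeated addition: build up to 2A.
2A: tangent at (10, 6): λ = (3·10² + 3)/(2·6) ≡ 13/12. 12⁻¹ ≡ 17 (mod 29) since 12·17 = 204 ≡ 1, so λ ≡ 13·17 ≡ 18.
  x = λ² - 10 - 10 = 324 - 20 ≡ 14; y = λ·(10 - 14) - 6 ≡ 9. → (14, 9)
2A = (14, 9).
Next 3B:
Repeated addition: build up to 3B.
2B: tangent at (6, 20): λ = (3·6² + 3)/(2·20) ≡ 24/11. 11⁻¹ ≡ 8 (mod 29) since 11·8 = 88 ≡ 1, so λ ≡ 24·8 ≡ 18.
  x = λ² - 6 - 6 = 324 - 12 ≡ 22; y = λ·(6 - 22) - 20 ≡ 11. → (22, 11)
3B: (22, 11) + (6, 20). λ = (20 - 11)/(6 - 22) ≡ 9/13 mod 29. 13⁻¹ ≡ 9 (mod 29), so λ ≡ 23.
  x = λ² - 22 - 6 = 529 - 28 ≡ 8; y = λ·(22 - 8) - 11 ≡ 21. → (8, 21)
3B = (8, 21).
Finally 2A + 3B:
(14, 9) + (8, 21). λ = (21 - 9)/(8 - 14) ≡ 12/23 mod 29. 23⁻¹ ≡ 24 (mod 29) since 23·24 = 552 ≡ 1, so λ ≡ 27.
  x = λ² - 14 - 8 = 729 - 22 ≡ 11; y = λ·(14 - 11) - 9 ≡ 14. → (11, 14)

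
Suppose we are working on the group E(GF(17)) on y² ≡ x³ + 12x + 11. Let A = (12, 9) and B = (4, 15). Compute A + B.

(9, 10)

(12, 9) + (4, 15). λ = (15 - 9)/(4 - 12) ≡ 6/9 mod 17. 9⁻¹ ≡ 2 (mod 17), so λ ≡ 12.
  x = λ² - 12 - 4 = 144 - 16 ≡ 9; y = λ·(12 - 9) - 9 ≡ 10. → (9, 10)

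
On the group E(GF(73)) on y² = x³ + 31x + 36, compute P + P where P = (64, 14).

(24, 2)

tangent at (64, 14): λ = (3·64² + 31)/(2·14) ≡ 55/28. 28⁻¹ ≡ 60 (mod 73), so λ ≡ 55·60 ≡ 15.
  x = λ² - 64 - 64 = 225 - 128 ≡ 24; y = λ·(64 - 24) - 14 ≡ 2. → (24, 2)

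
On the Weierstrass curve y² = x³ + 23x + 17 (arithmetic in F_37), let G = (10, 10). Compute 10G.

Repeated addition: build up to 10G.
2G: tangent at (10, 10): λ = (3·10² + 23)/(2·10) ≡ 27/20. 20⁻¹ ≡ 13 (mod 37) since 20·13 = 260 ≡ 1, so λ ≡ 27·13 ≡ 18.
  x = λ² - 10 - 10 = 324 - 20 ≡ 8; y = λ·(10 - 8) - 10 ≡ 26. → (8, 26)
3G: (8, 26) + (10, 10). λ = (10 - 26)/(10 - 8) ≡ 21/2 mod 37. 2⁻¹ ≡ 19 (mod 37), so λ ≡ 29.
  x = λ² - 8 - 10 = 841 - 18 ≡ 9; y = λ·(8 - 9) - 26 ≡ 19. → (9, 19)
4G: (9, 19) + (10, 10). λ = (10 - 19)/(10 - 9) ≡ 28/1 mod 37. 1⁻¹ ≡ 1 (mod 37) since 1·1 = 1 ≡ 1, so λ ≡ 28.
  x = λ² - 9 - 10 = 784 - 19 ≡ 25; y = λ·(9 - 25) - 19 ≡ 14. → (25, 14)
5G: (25, 14) + (10, 10). λ = (10 - 14)/(10 - 25) ≡ 33/22 mod 37. 22⁻¹ ≡ 32 (mod 37), so λ ≡ 20.
  x = λ² - 25 - 10 = 400 - 35 ≡ 32; y = λ·(25 - 32) - 14 ≡ 31. → (32, 31)
6G: (32, 31) + (10, 10). λ = (10 - 31)/(10 - 32) ≡ 16/15 mod 37. 15⁻¹ ≡ 5 (mod 37) since 15·5 = 75 ≡ 1, so λ ≡ 6.
  x = λ² - 32 - 10 = 36 - 42 ≡ 31; y = λ·(32 - 31) - 31 ≡ 12. → (31, 12)
7G: (31, 12) + (10, 10). λ = (10 - 12)/(10 - 31) ≡ 35/16 mod 37. 16⁻¹ ≡ 7 (mod 37) since 16·7 = 112 ≡ 1, so λ ≡ 23.
  x = λ² - 31 - 10 = 529 - 41 ≡ 7; y = λ·(31 - 7) - 12 ≡ 22. → (7, 22)
8G: (7, 22) + (10, 10). λ = (10 - 22)/(10 - 7) ≡ 25/3 mod 37. 3⁻¹ ≡ 25 (mod 37), so λ ≡ 33.
  x = λ² - 7 - 10 = 1089 - 17 ≡ 36; y = λ·(7 - 36) - 22 ≡ 20. → (36, 20)
9G: (36, 20) + (10, 10). λ = (10 - 20)/(10 - 36) ≡ 27/11 mod 37. 11⁻¹ ≡ 27 (mod 37), so λ ≡ 26.
  x = λ² - 36 - 10 = 676 - 46 ≡ 1; y = λ·(36 - 1) - 20 ≡ 2. → (1, 2)
10G: (1, 2) + (10, 10). λ = (10 - 2)/(10 - 1) ≡ 8/9 mod 37. 9⁻¹ ≡ 33 (mod 37), so λ ≡ 5.
  x = λ² - 1 - 10 = 25 - 11 ≡ 14; y = λ·(1 - 14) - 2 ≡ 7. → (14, 7)

(14, 7)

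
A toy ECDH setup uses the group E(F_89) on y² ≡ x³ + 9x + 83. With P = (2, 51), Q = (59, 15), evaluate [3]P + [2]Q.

First 3P:
Repeated addition: build up to 3P.
2P: tangent at (2, 51): λ = (3·2² + 9)/(2·51) ≡ 21/13. 13⁻¹ ≡ 48 (mod 89) since 13·48 = 624 ≡ 1, so λ ≡ 21·48 ≡ 29.
  x = λ² - 2 - 2 = 841 - 4 ≡ 36; y = λ·(2 - 36) - 51 ≡ 31. → (36, 31)
3P: (36, 31) + (2, 51). λ = (51 - 31)/(2 - 36) ≡ 20/55 mod 89. 55⁻¹ ≡ 34 (mod 89) since 55·34 = 1870 ≡ 1, so λ ≡ 57.
  x = λ² - 36 - 2 = 3249 - 38 ≡ 7; y = λ·(36 - 7) - 31 ≡ 20. → (7, 20)
3P = (7, 20).
Next 2Q:
Repeated addition: build up to 2Q.
2Q: tangent at (59, 15): λ = (3·59² + 9)/(2·15) ≡ 39/30. 30⁻¹ ≡ 3 (mod 89), so λ ≡ 39·3 ≡ 28.
  x = λ² - 59 - 59 = 784 - 118 ≡ 43; y = λ·(59 - 43) - 15 ≡ 77. → (43, 77)
2Q = (43, 77).
Finally 3P + 2Q:
(7, 20) + (43, 77). λ = (77 - 20)/(43 - 7) ≡ 57/36 mod 89. 36⁻¹ ≡ 47 (mod 89), so λ ≡ 9.
  x = λ² - 7 - 43 = 81 - 50 ≡ 31; y = λ·(7 - 31) - 20 ≡ 31. → (31, 31)

(31, 31)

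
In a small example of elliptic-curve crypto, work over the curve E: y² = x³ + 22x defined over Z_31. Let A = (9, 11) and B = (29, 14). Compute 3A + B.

First 3A:
Repeated addition: build up to 3A.
2A: tangent at (9, 11): λ = (3·9² + 22)/(2·11) ≡ 17/22. 22⁻¹ ≡ 24 (mod 31), so λ ≡ 17·24 ≡ 5.
  x = λ² - 9 - 9 = 25 - 18 ≡ 7; y = λ·(9 - 7) - 11 ≡ 30. → (7, 30)
3A: (7, 30) + (9, 11). λ = (11 - 30)/(9 - 7) ≡ 12/2 mod 31. 2⁻¹ ≡ 16 (mod 31) since 2·16 = 32 ≡ 1, so λ ≡ 6.
  x = λ² - 7 - 9 = 36 - 16 ≡ 20; y = λ·(7 - 20) - 30 ≡ 16. → (20, 16)
3A = (20, 16).
Finally 3A + B:
(20, 16) + (29, 14). λ = (14 - 16)/(29 - 20) ≡ 29/9 mod 31. 9⁻¹ ≡ 7 (mod 31), so λ ≡ 17.
  x = λ² - 20 - 29 = 289 - 49 ≡ 23; y = λ·(20 - 23) - 16 ≡ 26. → (23, 26)

(23, 26)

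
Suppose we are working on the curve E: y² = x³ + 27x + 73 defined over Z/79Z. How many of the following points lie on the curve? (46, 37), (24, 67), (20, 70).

(46, 37): 37² ≡ 26, rhs ≡ 59 → off.
(24, 67): 67² ≡ 65, rhs ≡ 9 → off.
(20, 70): 70² ≡ 2, rhs ≡ 2 → on.

1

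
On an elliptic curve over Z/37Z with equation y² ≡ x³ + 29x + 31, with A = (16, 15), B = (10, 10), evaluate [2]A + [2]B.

(18, 24)

First 2A:
Repeated addition: build up to 2A.
2A: tangent at (16, 15): λ = (3·16² + 29)/(2·15) ≡ 20/30. 30⁻¹ ≡ 21 (mod 37) since 30·21 = 630 ≡ 1, so λ ≡ 20·21 ≡ 13.
  x = λ² - 16 - 16 = 169 - 32 ≡ 26; y = λ·(16 - 26) - 15 ≡ 3. → (26, 3)
2A = (26, 3).
Next 2B:
Repeated addition: build up to 2B.
2B: tangent at (10, 10): λ = (3·10² + 29)/(2·10) ≡ 33/20. 20⁻¹ ≡ 13 (mod 37) since 20·13 = 260 ≡ 1, so λ ≡ 33·13 ≡ 22.
  x = λ² - 10 - 10 = 484 - 20 ≡ 20; y = λ·(10 - 20) - 10 ≡ 29. → (20, 29)
2B = (20, 29).
Finally 2A + 2B:
(26, 3) + (20, 29). λ = (29 - 3)/(20 - 26) ≡ 26/31 mod 37. 31⁻¹ ≡ 6 (mod 37), so λ ≡ 8.
  x = λ² - 26 - 20 = 64 - 46 ≡ 18; y = λ·(26 - 18) - 3 ≡ 24. → (18, 24)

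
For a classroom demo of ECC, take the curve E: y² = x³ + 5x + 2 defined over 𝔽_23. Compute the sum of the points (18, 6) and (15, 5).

(18, 6) + (15, 5). λ = (5 - 6)/(15 - 18) ≡ 22/20 mod 23. 20⁻¹ ≡ 15 (mod 23) since 20·15 = 300 ≡ 1, so λ ≡ 8.
  x = λ² - 18 - 15 = 64 - 33 ≡ 8; y = λ·(18 - 8) - 6 ≡ 5. → (8, 5)

(8, 5)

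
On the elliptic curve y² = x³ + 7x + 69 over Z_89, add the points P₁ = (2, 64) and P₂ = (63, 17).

(2, 64) + (63, 17). λ = (17 - 64)/(63 - 2) ≡ 42/61 mod 89. 61⁻¹ ≡ 54 (mod 89), so λ ≡ 43.
  x = λ² - 2 - 63 = 1849 - 65 ≡ 4; y = λ·(2 - 4) - 64 ≡ 28. → (4, 28)

(4, 28)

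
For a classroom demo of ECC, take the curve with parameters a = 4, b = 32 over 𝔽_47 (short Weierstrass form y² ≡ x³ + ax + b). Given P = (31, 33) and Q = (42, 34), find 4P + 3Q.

(29, 12)

First 4P:
Double-and-add on 4 = (100)₂. Start with P = (31, 33) for the leading 1-bit.
double: tangent at (31, 33): λ = (3·31² + 4)/(2·33) ≡ 20/19. 19⁻¹ ≡ 5 (mod 47) since 19·5 = 95 ≡ 1, so λ ≡ 20·5 ≡ 6.
  x = λ² - 31 - 31 = 36 - 62 ≡ 21; y = λ·(31 - 21) - 33 ≡ 27. → (21, 27)
double: tangent at (21, 27): λ = (3·21² + 4)/(2·27) ≡ 11/7. 7⁻¹ ≡ 27 (mod 47), so λ ≡ 11·27 ≡ 15.
  x = λ² - 21 - 21 = 225 - 42 ≡ 42; y = λ·(21 - 42) - 27 ≡ 34. → (42, 34)
4P = (42, 34).
Next 3Q:
Repeated addition: build up to 3Q.
2Q: tangent at (42, 34): λ = (3·42² + 4)/(2·34) ≡ 32/21. 21⁻¹ ≡ 9 (mod 47) since 21·9 = 189 ≡ 1, so λ ≡ 32·9 ≡ 6.
  x = λ² - 42 - 42 = 36 - 84 ≡ 46; y = λ·(42 - 46) - 34 ≡ 36. → (46, 36)
3Q: (46, 36) + (42, 34). λ = (34 - 36)/(42 - 46) ≡ 45/43 mod 47. 43⁻¹ ≡ 35 (mod 47), so λ ≡ 24.
  x = λ² - 46 - 42 = 576 - 88 ≡ 18; y = λ·(46 - 18) - 36 ≡ 25. → (18, 25)
3Q = (18, 25).
Finally 4P + 3Q:
(42, 34) + (18, 25). λ = (25 - 34)/(18 - 42) ≡ 38/23 mod 47. 23⁻¹ ≡ 45 (mod 47) since 23·45 = 1035 ≡ 1, so λ ≡ 18.
  x = λ² - 42 - 18 = 324 - 60 ≡ 29; y = λ·(42 - 29) - 34 ≡ 12. → (29, 12)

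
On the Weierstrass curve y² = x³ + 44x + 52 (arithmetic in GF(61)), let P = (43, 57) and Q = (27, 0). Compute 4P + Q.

First 4P:
Double-and-add on 4 = (100)₂. Start with P = (43, 57) for the leading 1-bit.
double: tangent at (43, 57): λ = (3·43² + 44)/(2·57) ≡ 40/53. 53⁻¹ ≡ 38 (mod 61), so λ ≡ 40·38 ≡ 56.
  x = λ² - 43 - 43 = 3136 - 86 ≡ 0; y = λ·(43 - 0) - 57 ≡ 33. → (0, 33)
double: tangent at (0, 33): λ = (3·0² + 44)/(2·33) ≡ 44/5. 5⁻¹ ≡ 49 (mod 61), so λ ≡ 44·49 ≡ 21.
  x = λ² - 0 - 0 = 441 - 0 ≡ 14; y = λ·(0 - 14) - 33 ≡ 39. → (14, 39)
4P = (14, 39).
Finally 4P + Q:
(14, 39) + (27, 0). λ = (0 - 39)/(27 - 14) ≡ 22/13 mod 61. 13⁻¹ ≡ 47 (mod 61), so λ ≡ 58.
  x = λ² - 14 - 27 = 3364 - 41 ≡ 29; y = λ·(14 - 29) - 39 ≡ 6. → (29, 6)

(29, 6)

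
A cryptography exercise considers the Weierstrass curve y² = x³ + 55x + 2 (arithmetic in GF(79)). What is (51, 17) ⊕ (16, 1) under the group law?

(50, 76)

(51, 17) + (16, 1). λ = (1 - 17)/(16 - 51) ≡ 63/44 mod 79. 44⁻¹ ≡ 9 (mod 79) since 44·9 = 396 ≡ 1, so λ ≡ 14.
  x = λ² - 51 - 16 = 196 - 67 ≡ 50; y = λ·(51 - 50) - 17 ≡ 76. → (50, 76)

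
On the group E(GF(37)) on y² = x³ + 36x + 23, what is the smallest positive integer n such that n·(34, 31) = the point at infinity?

2P: tangent at (34, 31): λ = (3·34² + 36)/(2·31) ≡ 26/25. 25⁻¹ ≡ 3 (mod 37) since 25·3 = 75 ≡ 1, so λ ≡ 26·3 ≡ 4.
  x = λ² - 34 - 34 = 16 - 68 ≡ 22; y = λ·(34 - 22) - 31 ≡ 17. → (22, 17)
3P: (22, 17) + (34, 31). λ = (31 - 17)/(34 - 22) ≡ 14/12 mod 37. 12⁻¹ ≡ 34 (mod 37) since 12·34 = 408 ≡ 1, so λ ≡ 32.
  x = λ² - 22 - 34 = 1024 - 56 ≡ 6; y = λ·(22 - 6) - 17 ≡ 14. → (6, 14)
4P: (6, 14) + (34, 31). λ = (31 - 14)/(34 - 6) ≡ 17/28 mod 37. 28⁻¹ ≡ 4 (mod 37) since 28·4 = 112 ≡ 1, so λ ≡ 31.
  x = λ² - 6 - 34 = 961 - 40 ≡ 33; y = λ·(6 - 33) - 14 ≡ 0. → (33, 0)
5P: (33, 0) + (34, 31). λ = (31 - 0)/(34 - 33) ≡ 31/1 mod 37. 1⁻¹ ≡ 1 (mod 37), so λ ≡ 31.
  x = λ² - 33 - 34 = 961 - 67 ≡ 6; y = λ·(33 - 6) - 0 ≡ 23. → (6, 23)
6P: (6, 23) + (34, 31). λ = (31 - 23)/(34 - 6) ≡ 8/28 mod 37. 28⁻¹ ≡ 4 (mod 37), so λ ≡ 32.
  x = λ² - 6 - 34 = 1024 - 40 ≡ 22; y = λ·(6 - 22) - 23 ≡ 20. → (22, 20)
7P: (22, 20) + (34, 31). λ = (31 - 20)/(34 - 22) ≡ 11/12 mod 37. 12⁻¹ ≡ 34 (mod 37), so λ ≡ 4.
  x = λ² - 22 - 34 = 16 - 56 ≡ 34; y = λ·(22 - 34) - 20 ≡ 6. → (34, 6)
8P: (34, 6) + (34, 31): same x and y₁ ≡ -y₂, so the sum is the point at infinity.
8P = the point at infinity, so the order is 8.

8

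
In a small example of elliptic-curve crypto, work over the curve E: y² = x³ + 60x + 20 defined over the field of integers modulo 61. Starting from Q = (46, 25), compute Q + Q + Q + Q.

(31, 16)

Repeated addition: build up to 4Q.
2Q: tangent at (46, 25): λ = (3·46² + 60)/(2·25) ≡ 3/50. 50⁻¹ ≡ 11 (mod 61), so λ ≡ 3·11 ≡ 33.
  x = λ² - 46 - 46 = 1089 - 92 ≡ 21; y = λ·(46 - 21) - 25 ≡ 7. → (21, 7)
3Q: (21, 7) + (46, 25). λ = (25 - 7)/(46 - 21) ≡ 18/25 mod 61. 25⁻¹ ≡ 22 (mod 61) since 25·22 = 550 ≡ 1, so λ ≡ 30.
  x = λ² - 21 - 46 = 900 - 67 ≡ 40; y = λ·(21 - 40) - 7 ≡ 33. → (40, 33)
4Q: (40, 33) + (46, 25). λ = (25 - 33)/(46 - 40) ≡ 53/6 mod 61. 6⁻¹ ≡ 51 (mod 61), so λ ≡ 19.
  x = λ² - 40 - 46 = 361 - 86 ≡ 31; y = λ·(40 - 31) - 33 ≡ 16. → (31, 16)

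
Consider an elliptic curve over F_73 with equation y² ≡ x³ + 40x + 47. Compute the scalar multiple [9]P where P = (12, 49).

Double-and-add on 9 = (1001)₂. Start with P = (12, 49) for the leading 1-bit.
double: tangent at (12, 49): λ = (3·12² + 40)/(2·49) ≡ 34/25. 25⁻¹ ≡ 38 (mod 73), so λ ≡ 34·38 ≡ 51.
  x = λ² - 12 - 12 = 2601 - 24 ≡ 22; y = λ·(12 - 22) - 49 ≡ 25. → (22, 25)
double: tangent at (22, 25): λ = (3·22² + 40)/(2·25) ≡ 32/50. 50⁻¹ ≡ 19 (mod 73) since 50·19 = 950 ≡ 1, so λ ≡ 32·19 ≡ 24.
  x = λ² - 22 - 22 = 576 - 44 ≡ 21; y = λ·(22 - 21) - 25 ≡ 72. → (21, 72)
double: tangent at (21, 72): λ = (3·21² + 40)/(2·72) ≡ 49/71. 71⁻¹ ≡ 36 (mod 73) since 71·36 = 2556 ≡ 1, so λ ≡ 49·36 ≡ 12.
  x = λ² - 21 - 21 = 144 - 42 ≡ 29; y = λ·(21 - 29) - 72 ≡ 51. → (29, 51)
add P: (29, 51) + (12, 49). λ = (49 - 51)/(12 - 29) ≡ 71/56 mod 73. 56⁻¹ ≡ 30 (mod 73) since 56·30 = 1680 ≡ 1, so λ ≡ 13.
  x = λ² - 29 - 12 = 169 - 41 ≡ 55; y = λ·(29 - 55) - 51 ≡ 49. → (55, 49)

(55, 49)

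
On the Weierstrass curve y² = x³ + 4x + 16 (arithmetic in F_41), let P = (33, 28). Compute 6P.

(38, 31)

Repeated addition: build up to 6P.
2P: tangent at (33, 28): λ = (3·33² + 4)/(2·28) ≡ 32/15. 15⁻¹ ≡ 11 (mod 41), so λ ≡ 32·11 ≡ 24.
  x = λ² - 33 - 33 = 576 - 66 ≡ 18; y = λ·(33 - 18) - 28 ≡ 4. → (18, 4)
3P: (18, 4) + (33, 28). λ = (28 - 4)/(33 - 18) ≡ 24/15 mod 41. 15⁻¹ ≡ 11 (mod 41), so λ ≡ 18.
  x = λ² - 18 - 33 = 324 - 51 ≡ 27; y = λ·(18 - 27) - 4 ≡ 39. → (27, 39)
4P: (27, 39) + (33, 28). λ = (28 - 39)/(33 - 27) ≡ 30/6 mod 41. 6⁻¹ ≡ 7 (mod 41), so λ ≡ 5.
  x = λ² - 27 - 33 = 25 - 60 ≡ 6; y = λ·(27 - 6) - 39 ≡ 25. → (6, 25)
5P: (6, 25) + (33, 28). λ = (28 - 25)/(33 - 6) ≡ 3/27 mod 41. 27⁻¹ ≡ 38 (mod 41), so λ ≡ 32.
  x = λ² - 6 - 33 = 1024 - 39 ≡ 1; y = λ·(6 - 1) - 25 ≡ 12. → (1, 12)
6P: (1, 12) + (33, 28). λ = (28 - 12)/(33 - 1) ≡ 16/32 mod 41. 32⁻¹ ≡ 9 (mod 41), so λ ≡ 21.
  x = λ² - 1 - 33 = 441 - 34 ≡ 38; y = λ·(1 - 38) - 12 ≡ 31. → (38, 31)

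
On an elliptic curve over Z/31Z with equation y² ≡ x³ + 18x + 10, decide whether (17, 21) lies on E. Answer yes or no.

y² = 21² ≡ 7; x³ + 18x + 10 = 5229 ≡ 21 (mod 31). 7 ≠ 21.

no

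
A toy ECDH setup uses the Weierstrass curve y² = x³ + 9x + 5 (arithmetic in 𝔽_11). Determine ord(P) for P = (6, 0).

2

2P: (6, 0) + (6, 0): same x and y₁ ≡ -y₂, so the sum is O.
2P = O, so the order is 2.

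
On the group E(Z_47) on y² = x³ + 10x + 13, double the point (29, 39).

tangent at (29, 39): λ = (3·29² + 10)/(2·39) ≡ 42/31. 31⁻¹ ≡ 44 (mod 47) since 31·44 = 1364 ≡ 1, so λ ≡ 42·44 ≡ 15.
  x = λ² - 29 - 29 = 225 - 58 ≡ 26; y = λ·(29 - 26) - 39 ≡ 6. → (26, 6)

(26, 6)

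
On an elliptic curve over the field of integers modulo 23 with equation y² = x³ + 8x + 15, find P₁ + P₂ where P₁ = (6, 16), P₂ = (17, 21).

(8, 4)

(6, 16) + (17, 21). λ = (21 - 16)/(17 - 6) ≡ 5/11 mod 23. 11⁻¹ ≡ 21 (mod 23), so λ ≡ 13.
  x = λ² - 6 - 17 = 169 - 23 ≡ 8; y = λ·(6 - 8) - 16 ≡ 4. → (8, 4)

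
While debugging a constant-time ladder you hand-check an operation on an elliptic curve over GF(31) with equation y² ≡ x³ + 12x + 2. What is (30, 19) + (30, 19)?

(30, 12)

tangent at (30, 19): λ = (3·30² + 12)/(2·19) ≡ 15/7. 7⁻¹ ≡ 9 (mod 31), so λ ≡ 15·9 ≡ 11.
  x = λ² - 30 - 30 = 121 - 60 ≡ 30; y = λ·(30 - 30) - 19 ≡ 12. → (30, 12)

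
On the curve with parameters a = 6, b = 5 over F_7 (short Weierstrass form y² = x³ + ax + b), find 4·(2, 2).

(3, 6)

Write P = (2, 2).
Double-and-add on 4 = (100)₂. Start with P = (2, 2) for the leading 1-bit.
double: tangent at (2, 2): λ = (3·2² + 6)/(2·2) ≡ 4/4. 4⁻¹ ≡ 2 (mod 7), so λ ≡ 4·2 ≡ 1.
  x = λ² - 2 - 2 = 1 - 4 ≡ 4; y = λ·(2 - 4) - 2 ≡ 3. → (4, 3)
double: tangent at (4, 3): λ = (3·4² + 6)/(2·3) ≡ 5/6. 6⁻¹ ≡ 6 (mod 7), so λ ≡ 5·6 ≡ 2.
  x = λ² - 4 - 4 = 4 - 8 ≡ 3; y = λ·(4 - 3) - 3 ≡ 6. → (3, 6)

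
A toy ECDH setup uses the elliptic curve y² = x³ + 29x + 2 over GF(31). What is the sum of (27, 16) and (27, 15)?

O

The two points share x = 27 and their y-coordinates satisfy 16 + 15 ≡ 0 (mod 31), so they are inverses. Their sum is 𝒪.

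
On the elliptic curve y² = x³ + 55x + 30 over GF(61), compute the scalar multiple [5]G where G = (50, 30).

(1, 56)

Repeated addition: build up to 5G.
2G: tangent at (50, 30): λ = (3·50² + 55)/(2·30) ≡ 52/60. 60⁻¹ ≡ 60 (mod 61) since 60·60 = 3600 ≡ 1, so λ ≡ 52·60 ≡ 9.
  x = λ² - 50 - 50 = 81 - 100 ≡ 42; y = λ·(50 - 42) - 30 ≡ 42. → (42, 42)
3G: (42, 42) + (50, 30). λ = (30 - 42)/(50 - 42) ≡ 49/8 mod 61. 8⁻¹ ≡ 23 (mod 61), so λ ≡ 29.
  x = λ² - 42 - 50 = 841 - 92 ≡ 17; y = λ·(42 - 17) - 42 ≡ 12. → (17, 12)
4G: (17, 12) + (50, 30). λ = (30 - 12)/(50 - 17) ≡ 18/33 mod 61. 33⁻¹ ≡ 37 (mod 61), so λ ≡ 56.
  x = λ² - 17 - 50 = 3136 - 67 ≡ 19; y = λ·(17 - 19) - 12 ≡ 59. → (19, 59)
5G: (19, 59) + (50, 30). λ = (30 - 59)/(50 - 19) ≡ 32/31 mod 61. 31⁻¹ ≡ 2 (mod 61) since 31·2 = 62 ≡ 1, so λ ≡ 3.
  x = λ² - 19 - 50 = 9 - 69 ≡ 1; y = λ·(19 - 1) - 59 ≡ 56. → (1, 56)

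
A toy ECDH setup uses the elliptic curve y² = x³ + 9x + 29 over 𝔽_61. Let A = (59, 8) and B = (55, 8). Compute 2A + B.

First 2A:
Repeated addition: build up to 2A.
2A: tangent at (59, 8): λ = (3·59² + 9)/(2·8) ≡ 21/16. 16⁻¹ ≡ 42 (mod 61) since 16·42 = 672 ≡ 1, so λ ≡ 21·42 ≡ 28.
  x = λ² - 59 - 59 = 784 - 118 ≡ 56; y = λ·(59 - 56) - 8 ≡ 15. → (56, 15)
2A = (56, 15).
Finally 2A + B:
(56, 15) + (55, 8). λ = (8 - 15)/(55 - 56) ≡ 54/60 mod 61. 60⁻¹ ≡ 60 (mod 61), so λ ≡ 7.
  x = λ² - 56 - 55 = 49 - 111 ≡ 60; y = λ·(56 - 60) - 15 ≡ 18. → (60, 18)

(60, 18)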